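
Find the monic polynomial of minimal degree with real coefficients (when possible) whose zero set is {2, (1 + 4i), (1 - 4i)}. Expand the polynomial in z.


The polynomial is p(z) = ∏_{α ∈ S} (z − α), where S = {2, (1 + 4i), (1 - 4i)}.
Expanding the product yields: p(z) = z^3 -4·z^2 + 21·z -34.
Note conjugate pairs combine to real quadratics: (z − (1+4i))(z − (1−4i)) = z² − 2z + 17.
The resulting polynomial has degree 3 and real coefficients as required.

p(z) = z^3 -4·z^2 + 21·z -34.


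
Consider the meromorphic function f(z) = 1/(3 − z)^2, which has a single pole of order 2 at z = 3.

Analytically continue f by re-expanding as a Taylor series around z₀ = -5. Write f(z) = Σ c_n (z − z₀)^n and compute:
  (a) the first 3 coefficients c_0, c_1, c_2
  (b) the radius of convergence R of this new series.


Let w = z − z₀, so z = z₀ + w.
Then 3 − z = 3 − (z₀ + w) = (3 − z₀) − w = 8 − w.
f(z) = 1/(8 − w)^2 = (1/(8)^2) · (1 − w/(8))^{−2}.
By the binomial series (1−u)^{−2} = Σ_{n≥0} C(n+1, 1) u^n for |u|<1, with u = w/(8):
  c_n = C(n+1, 1) / (8)^(n+2).
  c_0 = 1/(8)^2 = 1/64.
  c_1 = 2/(8)^3 = 1/256.
  c_2 = 3/(8)^4 = 3/4096.
The series is valid for |w/d| < 1, i.e. |z − z₀| < |d|.
Radius of convergence: R = |3 − z₀| = |8| = 8 (distance from z₀ to the singularity z = 3).

c_0 = 1/64, c_1 = 1/256, c_2 = 3/4096; R = 8.


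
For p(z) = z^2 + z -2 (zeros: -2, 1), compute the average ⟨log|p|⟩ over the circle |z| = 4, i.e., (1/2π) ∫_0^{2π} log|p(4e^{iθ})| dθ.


Zeros: -2, 1; r = 4.
Inside |z| < r: -2, 1. Outside (|z| ≥ r): ∅.
p(0) = -2, so log|p(0)| = log(2) = 0.6931.
Apply Jensen: I(r) = log|p(0)| + Σ_k log(r/|z_k|), summed over zeros inside |z| < r.
  log(r/|z_k|) for z_k = -2: log(4/2) = 0.6931
  log(r/|z_k|) for z_k = 1: log(4/1) = 1.3863
Sum over inside zeros: 2.0794.
I(r) = log|p(0)| + (inside sum) = 0.6931 + 2.0794 = 2.7726.
Closed form (all zeros inside, monic): I(r) = n·log(r) = 2·log(4) = 2.7726. ✓

I(r) ≈ 2.7726.


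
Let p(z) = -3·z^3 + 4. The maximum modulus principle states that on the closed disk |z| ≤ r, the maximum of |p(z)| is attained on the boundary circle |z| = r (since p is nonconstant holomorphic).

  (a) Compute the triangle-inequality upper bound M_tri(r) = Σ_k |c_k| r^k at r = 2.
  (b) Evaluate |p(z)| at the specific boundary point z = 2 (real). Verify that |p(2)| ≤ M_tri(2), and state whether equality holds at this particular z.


Coefficients: c_0 = 4, c_1 = 0, c_2 = 0, c_3 = -3. Radius r = 2.
Part (a). Triangle bound: M_tri(r) = Σ_k |c_k| r^k
  = |4|·2^0 + |0|·2^1 + |0|·2^2 + |-3|·2^3
  = 4 + 0 + 0 + 24 = 28.
This bounds M(r) := max_{|z|=r} |p(z)| from above; equality holds iff all terms c_k z^k can be made to align in phase at a single z on |z|=r.
Part (b). At z = 2 (real, on the circle |z| = r):
  p(2) = (4)·2^0 + (0)·2^1 + (0)·2^2 + (-3)·2^3 = -20.
  |p(2)| = 20.
Check: |p(2)| = 20 ≤ 28 = M_tri(2). ✓ Equality does not hold at z = 2 (the coefficients have mixed signs, so the terms do not all align in phase there).

M_tri(2) = 28; |p(2)| = 20; equality at z=2: no.


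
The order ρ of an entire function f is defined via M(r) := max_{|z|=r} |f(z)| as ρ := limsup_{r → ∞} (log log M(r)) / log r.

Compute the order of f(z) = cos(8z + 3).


cos(w) is a linear combination of e^{iw} and e^{−iw} (or e^w, e^{−w} in the hyperbolic case), so |cos(w)| ≤ e^{|w|}. With w = 8z + 3, |w| ≤ 8|z| + 3 = 8r + 3 on |z| = r, giving M(r) ≤ e^{8r + 3}, so ρ ≤ 1. On a suitable ray (z = it for sin/cos; z = t for sinh/cosh, t real → ∞), |cos(8z + 3)| grows like e^{8|t|}/2, so ρ ≥ 1. Hence ρ = 1.
Therefore ρ = 1.

Order ρ = 1.


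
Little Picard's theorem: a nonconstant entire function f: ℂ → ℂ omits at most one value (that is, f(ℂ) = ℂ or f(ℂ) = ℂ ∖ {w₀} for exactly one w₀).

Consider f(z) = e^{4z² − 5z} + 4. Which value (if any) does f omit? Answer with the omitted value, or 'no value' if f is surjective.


Little Picard bounds the complement of f(ℂ) to at most one point.
The exponent g(z) = 4z² − 5z is a nonconstant polynomial, hence surjective onto ℂ. So e^{g(z)} takes every value in {e^w : w ∈ ℂ} = ℂ ∖ {0}. Adding 4 shifts the range to ℂ ∖ {4}. f omits exactly 4.

Omitted value: 4.


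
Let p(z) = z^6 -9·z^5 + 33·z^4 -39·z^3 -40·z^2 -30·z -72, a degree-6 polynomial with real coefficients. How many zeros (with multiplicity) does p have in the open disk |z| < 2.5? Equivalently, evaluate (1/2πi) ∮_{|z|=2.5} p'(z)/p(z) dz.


The zeros of p are: -1, (3 + 3i), (3 - 3i), (0 + 1i), (0 - 1i), 4.
Their magnitudes are: 1, 4.243, 4.243, 1, 1, 4.
Zeros with |z| < R = 2.5: -1, (0 + 1i), (0 - 1i).
Count = 3.
By the argument principle, (1/2πi) ∮_{|z|=R} p'(z)/p(z) dz equals exactly this count.

Number of zeros inside |z| < 2.5: 3.


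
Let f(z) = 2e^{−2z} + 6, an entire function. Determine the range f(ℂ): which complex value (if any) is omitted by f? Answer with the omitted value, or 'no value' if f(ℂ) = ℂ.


Little Picard bounds the complement of f(ℂ) to at most one point.
e^{−2z} is never zero on ℂ, so 2·e^{−2z} takes every value in ℂ ∖ {0}. Adding 6 shifts the range to ℂ ∖ {6}. Thus f omits exactly the value 6.

Omitted value: 6.


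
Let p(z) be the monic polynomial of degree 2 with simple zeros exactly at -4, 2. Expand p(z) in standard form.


The polynomial is p(z) = ∏_{α ∈ S} (z − α), where S = {-4, 2}.
Expanding the product yields: p(z) = z^2 + 2·z -8.
The resulting polynomial has degree 2 and real coefficients as required.

p(z) = z^2 + 2·z -8.


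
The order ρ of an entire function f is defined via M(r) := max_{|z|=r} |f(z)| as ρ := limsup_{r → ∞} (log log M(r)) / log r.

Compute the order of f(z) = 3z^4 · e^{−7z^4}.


M(r) = max_{|z|=r} |3|·|z|^4·|e^{−7z^4}| = 3·r^4 · e^{7r^4} (the factors attain their maxima compatibly on |z|=r). Then log M(r) = log 3 + 4·log r + 7r^4, dominated by the last term, so log log M(r) ~ 4·log r. The polynomial factor 3z^4 contributes only a log r term and does not affect the order. ρ = 4.
Therefore ρ = 4.

Order ρ = 4.


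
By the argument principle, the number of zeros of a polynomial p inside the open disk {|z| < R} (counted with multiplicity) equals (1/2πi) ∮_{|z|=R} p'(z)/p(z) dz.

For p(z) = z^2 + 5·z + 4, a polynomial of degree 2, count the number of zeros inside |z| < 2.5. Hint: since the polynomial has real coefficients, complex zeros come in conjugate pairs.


The zeros of p are: -1, -4.
Their magnitudes are: 1, 4.
Zeros with |z| < R = 2.5: -1.
Count = 1.
By the argument principle, (1/2πi) ∮_{|z|=R} p'(z)/p(z) dz equals exactly this count.

Number of zeros inside |z| < 2.5: 1.


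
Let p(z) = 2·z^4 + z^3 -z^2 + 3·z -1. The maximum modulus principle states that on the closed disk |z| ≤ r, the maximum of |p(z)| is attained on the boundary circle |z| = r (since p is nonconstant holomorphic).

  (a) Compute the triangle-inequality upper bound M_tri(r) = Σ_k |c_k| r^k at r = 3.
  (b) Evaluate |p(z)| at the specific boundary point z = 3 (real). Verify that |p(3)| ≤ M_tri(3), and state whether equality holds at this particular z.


Coefficients: c_0 = -1, c_1 = 3, c_2 = -1, c_3 = 1, c_4 = 2. Radius r = 3.
Part (a). Triangle bound: M_tri(r) = Σ_k |c_k| r^k
  = |-1|·3^0 + |3|·3^1 + |-1|·3^2 + |1|·3^3 + |2|·3^4
  = 1 + 9 + 9 + 27 + 162 = 208.
This bounds M(r) := max_{|z|=r} |p(z)| from above; equality holds iff all terms c_k z^k can be made to align in phase at a single z on |z|=r.
Part (b). At z = 3 (real, on the circle |z| = r):
  p(3) = (-1)·3^0 + (3)·3^1 + (-1)·3^2 + (1)·3^3 + (2)·3^4 = 188.
  |p(3)| = 188.
Check: |p(3)| = 188 ≤ 208 = M_tri(3). ✓ Equality does not hold at z = 3 (the coefficients have mixed signs, so the terms do not all align in phase there).

M_tri(3) = 208; |p(3)| = 188; equality at z=3: no.


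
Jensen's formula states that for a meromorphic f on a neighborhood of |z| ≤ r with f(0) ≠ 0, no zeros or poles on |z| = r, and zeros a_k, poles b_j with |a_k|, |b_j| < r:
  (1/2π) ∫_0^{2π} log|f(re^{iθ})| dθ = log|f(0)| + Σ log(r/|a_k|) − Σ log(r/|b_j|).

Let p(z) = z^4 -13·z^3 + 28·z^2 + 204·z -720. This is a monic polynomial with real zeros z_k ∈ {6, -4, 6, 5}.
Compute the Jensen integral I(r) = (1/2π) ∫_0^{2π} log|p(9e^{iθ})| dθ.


Zeros: -4, 5, 6, 6; r = 9.
Inside |z| < r: -4, 5, 6, 6. Outside (|z| ≥ r): ∅.
p(0) = -720, so log|p(0)| = log(720) = 6.5793.
Apply Jensen: I(r) = log|p(0)| + Σ_k log(r/|z_k|), summed over zeros inside |z| < r.
  log(r/|z_k|) for z_k = 6: log(9/6) = 0.4055
  log(r/|z_k|) for z_k = -4: log(9/4) = 0.8109
  log(r/|z_k|) for z_k = 6: log(9/6) = 0.4055
  log(r/|z_k|) for z_k = 5: log(9/5) = 0.5878
Sum over inside zeros: 2.2096.
I(r) = log|p(0)| + (inside sum) = 6.5793 + 2.2096 = 8.7889.
Closed form (all zeros inside, monic): I(r) = n·log(r) = 4·log(9) = 8.7889. ✓

I(r) ≈ 8.7889.


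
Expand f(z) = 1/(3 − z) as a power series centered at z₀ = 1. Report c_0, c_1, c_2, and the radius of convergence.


Let w = z − z₀, so z = z₀ + w.
Then 3 − z = 3 − (z₀ + w) = (3 − z₀) − w = 2 − w.
f(z) = 1/(2 − w) = (1/(2)) · 1/(1 − w/(2)) = Σ_{n≥0} w^n / (2)^(n+1).
So c_n = 1/(2)^(n+1):
  c_0 = 1/(2)^1 = 1/2.
  c_1 = 1/(2)^2 = 1/4.
  c_2 = 1/(2)^3 = 1/8.
The series is valid for |w/d| < 1, i.e. |z − z₀| < |d|.
Radius of convergence: R = |3 − z₀| = |2| = 2 (distance from z₀ to the singularity z = 3).

c_0 = 1/2, c_1 = 1/4, c_2 = 1/8; R = 2.


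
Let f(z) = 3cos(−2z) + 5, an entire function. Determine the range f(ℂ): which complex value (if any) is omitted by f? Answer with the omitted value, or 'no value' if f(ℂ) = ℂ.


Little Picard bounds the complement of f(ℂ) to at most one point.
cos is entire and surjective onto ℂ: for every w ∈ ℂ, cos(ζ) = w has a solution ζ ∈ ℂ (e.g., via the complex inverse arccos). With ζ = −2z this gives z = ζ/(-2). Then 3·cos(−2z) takes every value in 3·ℂ = ℂ, and adding 5 is a bijection of ℂ. So f is surjective and omits no value. (Note: only on the real line is cos bounded by [−1, 1].)

Omitted value: no value.


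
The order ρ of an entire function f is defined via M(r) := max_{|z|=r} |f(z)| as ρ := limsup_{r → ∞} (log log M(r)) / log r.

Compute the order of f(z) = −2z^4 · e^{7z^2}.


M(r) = max_{|z|=r} |-2|·|z|^4·|e^{7z^2}| = 2·r^4 · e^{7r^2} (the factors attain their maxima compatibly on |z|=r). Then log M(r) = log 2 + 4·log r + 7r^2, dominated by the last term, so log log M(r) ~ 2·log r. The polynomial factor -2z^4 contributes only a log r term and does not affect the order. ρ = 2.
Therefore ρ = 2.

Order ρ = 2.


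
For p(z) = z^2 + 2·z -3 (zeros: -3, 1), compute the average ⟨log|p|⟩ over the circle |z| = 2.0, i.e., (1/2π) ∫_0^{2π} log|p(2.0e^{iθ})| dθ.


Zeros: -3, 1; r = 2.0.
Inside |z| < r: 1. Outside (|z| ≥ r): -3.
p(0) = -3, so log|p(0)| = log(3) = 1.0986.
Apply Jensen: I(r) = log|p(0)| + Σ_k log(r/|z_k|), summed over zeros inside |z| < r.
  log(r/|z_k|) for z_k = 1: log(2.0/1) = 0.6931
  Outside zeros (-3) contribute nothing to the Jensen sum.
Sum over inside zeros: 0.6931.
I(r) = log|p(0)| + (inside sum) = 1.0986 + 0.6931 = 1.7918.
Note: since some zeros are outside |z| ≤ r, the simplified n·log(r) form does NOT apply — only the inside zeros contribute.

I(r) ≈ 1.7918.


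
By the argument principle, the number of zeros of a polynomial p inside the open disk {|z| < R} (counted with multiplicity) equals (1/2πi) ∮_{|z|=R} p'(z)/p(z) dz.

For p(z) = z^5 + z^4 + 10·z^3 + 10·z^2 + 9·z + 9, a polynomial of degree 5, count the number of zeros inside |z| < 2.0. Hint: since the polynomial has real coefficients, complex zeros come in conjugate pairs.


The zeros of p are: (0 + 1i), (0 - 1i), (0 + 3i), (0 - 3i), -1.
Their magnitudes are: 1, 1, 3, 3, 1.
Zeros with |z| < R = 2.0: (0 + 1i), (0 - 1i), -1.
Count = 3.
By the argument principle, (1/2πi) ∮_{|z|=R} p'(z)/p(z) dz equals exactly this count.

Number of zeros inside |z| < 2.0: 3.


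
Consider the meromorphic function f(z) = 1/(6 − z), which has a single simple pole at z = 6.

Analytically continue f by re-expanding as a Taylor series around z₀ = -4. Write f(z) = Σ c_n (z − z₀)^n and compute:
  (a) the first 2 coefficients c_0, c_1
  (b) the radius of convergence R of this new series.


Let w = z − z₀, so z = z₀ + w.
Then 6 − z = 6 − (z₀ + w) = (6 − z₀) − w = 10 − w.
f(z) = 1/(10 − w) = (1/(10)) · 1/(1 − w/(10)) = Σ_{n≥0} w^n / (10)^(n+1).
So c_n = 1/(10)^(n+1):
  c_0 = 1/(10)^1 = 1/10.
  c_1 = 1/(10)^2 = 1/100.
The series is valid for |w/d| < 1, i.e. |z − z₀| < |d|.
Radius of convergence: R = |6 − z₀| = |10| = 10 (distance from z₀ to the singularity z = 6).

c_0 = 1/10, c_1 = 1/100; R = 10.


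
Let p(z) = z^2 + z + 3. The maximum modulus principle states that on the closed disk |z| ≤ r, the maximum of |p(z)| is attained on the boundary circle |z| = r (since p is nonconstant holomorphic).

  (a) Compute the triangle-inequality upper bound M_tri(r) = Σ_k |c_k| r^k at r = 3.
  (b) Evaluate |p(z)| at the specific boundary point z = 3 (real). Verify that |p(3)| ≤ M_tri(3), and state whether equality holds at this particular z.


Coefficients: c_0 = 3, c_1 = 1, c_2 = 1. Radius r = 3.
Part (a). Triangle bound: M_tri(r) = Σ_k |c_k| r^k
  = |3|·3^0 + |1|·3^1 + |1|·3^2
  = 3 + 3 + 9 = 15.
This bounds M(r) := max_{|z|=r} |p(z)| from above; equality holds iff all terms c_k z^k can be made to align in phase at a single z on |z|=r.
Part (b). At z = 3 (real, on the circle |z| = r):
  p(3) = (3)·3^0 + (1)·3^1 + (1)·3^2 = 15.
  |p(3)| = 15.
Since all nonzero coefficients share the same sign, |p(3)| = 15 = M_tri(3); the triangle bound is attained at z = 3, so in fact M(r) = 15.

M_tri(3) = 15; |p(3)| = 15; equality at z=3: yes.


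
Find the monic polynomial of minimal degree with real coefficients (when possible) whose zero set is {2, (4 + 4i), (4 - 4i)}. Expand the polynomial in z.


The polynomial is p(z) = ∏_{α ∈ S} (z − α), where S = {2, (4 + 4i), (4 - 4i)}.
Expanding the product yields: p(z) = z^3 -10·z^2 + 48·z -64.
Note conjugate pairs combine to real quadratics: (z − (4+4i))(z − (4−4i)) = z² − 8z + 32.
The resulting polynomial has degree 3 and real coefficients as required.

p(z) = z^3 -10·z^2 + 48·z -64.


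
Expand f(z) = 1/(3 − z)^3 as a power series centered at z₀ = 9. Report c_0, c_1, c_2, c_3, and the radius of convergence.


Let w = z − z₀, so z = z₀ + w.
Then 3 − z = 3 − (z₀ + w) = (3 − z₀) − w = -6 − w.
f(z) = 1/(-6 − w)^3 = (1/(-6)^3) · (1 − w/(-6))^{−3}.
By the binomial series (1−u)^{−3} = Σ_{n≥0} C(n+2, 2) u^n for |u|<1, with u = w/(-6):
  c_n = C(n+2, 2) / (-6)^(n+3).
  c_0 = 1/(-6)^3 = -1/216.
  c_1 = 3/(-6)^4 = 1/432.
  c_2 = 6/(-6)^5 = -1/1296.
  c_3 = 10/(-6)^6 = 5/23328.
The series is valid for |w/d| < 1, i.e. |z − z₀| < |d|.
Radius of convergence: R = |3 − z₀| = |-6| = 6 (distance from z₀ to the singularity z = 3).

c_0 = -1/216, c_1 = 1/432, c_2 = -1/1296, c_3 = 5/23328; R = 6.


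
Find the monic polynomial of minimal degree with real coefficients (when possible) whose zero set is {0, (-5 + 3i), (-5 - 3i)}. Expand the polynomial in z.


The polynomial is p(z) = ∏_{α ∈ S} (z − α), where S = {0, (-5 + 3i), (-5 - 3i)}.
Expanding the product yields: p(z) = z^3 + 10·z^2 + 34·z.
Note conjugate pairs combine to real quadratics: (z − (-5+3i))(z − (-5−3i)) = z² + 10z + 34.
The resulting polynomial has degree 3 and real coefficients as required.

p(z) = z^3 + 10·z^2 + 34·z.


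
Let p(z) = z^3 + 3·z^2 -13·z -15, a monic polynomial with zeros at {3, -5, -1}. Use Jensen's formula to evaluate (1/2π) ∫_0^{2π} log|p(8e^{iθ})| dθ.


Zeros: -5, -1, 3; r = 8.
Inside |z| < r: -5, -1, 3. Outside (|z| ≥ r): ∅.
p(0) = -15, so log|p(0)| = log(15) = 2.7081.
Apply Jensen: I(r) = log|p(0)| + Σ_k log(r/|z_k|), summed over zeros inside |z| < r.
  log(r/|z_k|) for z_k = 3: log(8/3) = 0.9808
  log(r/|z_k|) for z_k = -5: log(8/5) = 0.4700
  log(r/|z_k|) for z_k = -1: log(8/1) = 2.0794
Sum over inside zeros: 3.5303.
I(r) = log|p(0)| + (inside sum) = 2.7081 + 3.5303 = 6.2383.
Closed form (all zeros inside, monic): I(r) = n·log(r) = 3·log(8) = 6.2383. ✓

I(r) ≈ 6.2383.


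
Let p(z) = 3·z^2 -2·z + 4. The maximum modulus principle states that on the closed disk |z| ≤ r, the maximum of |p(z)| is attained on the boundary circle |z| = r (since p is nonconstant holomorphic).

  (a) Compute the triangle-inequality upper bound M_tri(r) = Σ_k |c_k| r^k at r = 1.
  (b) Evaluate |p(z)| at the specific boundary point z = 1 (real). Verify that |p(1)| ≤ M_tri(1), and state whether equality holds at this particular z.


Coefficients: c_0 = 4, c_1 = -2, c_2 = 3. Radius r = 1.
Part (a). Triangle bound: M_tri(r) = Σ_k |c_k| r^k
  = |4|·1^0 + |-2|·1^1 + |3|·1^2
  = 4 + 2 + 3 = 9.
This bounds M(r) := max_{|z|=r} |p(z)| from above; equality holds iff all terms c_k z^k can be made to align in phase at a single z on |z|=r.
Part (b). At z = 1 (real, on the circle |z| = r):
  p(1) = (4)·1^0 + (-2)·1^1 + (3)·1^2 = 5.
  |p(1)| = 5.
Check: |p(1)| = 5 ≤ 9 = M_tri(1). ✓ Equality does not hold at z = 1 (the coefficients have mixed signs, so the terms do not all align in phase there).

M_tri(1) = 9; |p(1)| = 5; equality at z=1: no.


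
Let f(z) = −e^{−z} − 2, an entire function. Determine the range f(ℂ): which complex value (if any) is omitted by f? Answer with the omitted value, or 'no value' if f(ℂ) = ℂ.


Little Picard bounds the complement of f(ℂ) to at most one point.
e^{−z} is never zero on ℂ, so -1·e^{−z} takes every value in ℂ ∖ {0}. Adding -2 shifts the range to ℂ ∖ {-2}. Thus f omits exactly the value -2.

Omitted value: -2.


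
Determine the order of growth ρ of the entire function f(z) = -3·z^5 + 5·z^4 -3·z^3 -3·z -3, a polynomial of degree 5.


|f(z)| ≤ Σ|c_k|·r^k = O(r^5) as r → ∞. Polynomial growth is O(e^{r^ε}) for every ε > 0 (since r^5/e^{r^ε} → 0), so ρ ≤ ε for all ε > 0, i.e. ρ = 0. Every nonconstant polynomial has order 0.
Therefore ρ = 0.

Order ρ = 0.


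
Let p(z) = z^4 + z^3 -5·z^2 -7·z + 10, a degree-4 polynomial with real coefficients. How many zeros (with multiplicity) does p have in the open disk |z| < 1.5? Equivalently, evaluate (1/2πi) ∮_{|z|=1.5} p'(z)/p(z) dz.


The zeros of p are: 2, 1, (-2 + 1i), (-2 - 1i).
Their magnitudes are: 2, 1, 2.236, 2.236.
Zeros with |z| < R = 1.5: 1.
Count = 1.
By the argument principle, (1/2πi) ∮_{|z|=R} p'(z)/p(z) dz equals exactly this count.

Number of zeros inside |z| < 1.5: 1.


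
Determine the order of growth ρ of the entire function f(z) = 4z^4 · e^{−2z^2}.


M(r) = max_{|z|=r} |4|·|z|^4·|e^{−2z^2}| = 4·r^4 · e^{2r^2} (the factors attain their maxima compatibly on |z|=r). Then log M(r) = log 4 + 4·log r + 2r^2, dominated by the last term, so log log M(r) ~ 2·log r. The polynomial factor 4z^4 contributes only a log r term and does not affect the order. ρ = 2.
Therefore ρ = 2.

Order ρ = 2.


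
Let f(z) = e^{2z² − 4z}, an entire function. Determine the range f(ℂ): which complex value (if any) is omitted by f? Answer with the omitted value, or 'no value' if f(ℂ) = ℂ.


Little Picard bounds the complement of f(ℂ) to at most one point.
The exponent g(z) = 2z² − 4z is a nonconstant polynomial, hence surjective onto ℂ. So e^{g(z)} takes every value in {e^w : w ∈ ℂ} = ℂ ∖ {0}. Adding 0 shifts the range to ℂ ∖ {0}. f omits exactly 0.

Omitted value: 0.


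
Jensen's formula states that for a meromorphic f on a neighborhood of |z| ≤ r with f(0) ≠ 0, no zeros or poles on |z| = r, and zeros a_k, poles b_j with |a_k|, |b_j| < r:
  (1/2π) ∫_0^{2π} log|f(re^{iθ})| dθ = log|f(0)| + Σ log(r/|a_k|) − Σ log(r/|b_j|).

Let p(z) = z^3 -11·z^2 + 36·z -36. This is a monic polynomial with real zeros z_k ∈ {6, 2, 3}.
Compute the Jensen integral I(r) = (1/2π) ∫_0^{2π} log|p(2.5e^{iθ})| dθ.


Zeros: 2, 3, 6; r = 2.5.
Inside |z| < r: 2. Outside (|z| ≥ r): 3, 6.
p(0) = -36, so log|p(0)| = log(36) = 3.5835.
Apply Jensen: I(r) = log|p(0)| + Σ_k log(r/|z_k|), summed over zeros inside |z| < r.
  log(r/|z_k|) for z_k = 2: log(2.5/2) = 0.2231
  Outside zeros (3, 6) contribute nothing to the Jensen sum.
Sum over inside zeros: 0.2231.
I(r) = log|p(0)| + (inside sum) = 3.5835 + 0.2231 = 3.8067.
Note: since some zeros are outside |z| ≤ r, the simplified n·log(r) form does NOT apply — only the inside zeros contribute.

I(r) ≈ 3.8067.


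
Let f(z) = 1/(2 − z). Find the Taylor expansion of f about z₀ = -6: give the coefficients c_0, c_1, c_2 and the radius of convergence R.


Let w = z − z₀, so z = z₀ + w.
Then 2 − z = 2 − (z₀ + w) = (2 − z₀) − w = 8 − w.
f(z) = 1/(8 − w) = (1/(8)) · 1/(1 − w/(8)) = Σ_{n≥0} w^n / (8)^(n+1).
So c_n = 1/(8)^(n+1):
  c_0 = 1/(8)^1 = 1/8.
  c_1 = 1/(8)^2 = 1/64.
  c_2 = 1/(8)^3 = 1/512.
The series is valid for |w/d| < 1, i.e. |z − z₀| < |d|.
Radius of convergence: R = |2 − z₀| = |8| = 8 (distance from z₀ to the singularity z = 2).

c_0 = 1/8, c_1 = 1/64, c_2 = 1/512; R = 8.


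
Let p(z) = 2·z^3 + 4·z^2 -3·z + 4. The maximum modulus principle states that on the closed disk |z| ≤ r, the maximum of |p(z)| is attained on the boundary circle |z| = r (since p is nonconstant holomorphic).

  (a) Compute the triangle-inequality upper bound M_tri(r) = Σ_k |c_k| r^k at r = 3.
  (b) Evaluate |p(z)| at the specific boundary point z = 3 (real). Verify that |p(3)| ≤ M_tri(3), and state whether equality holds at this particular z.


Coefficients: c_0 = 4, c_1 = -3, c_2 = 4, c_3 = 2. Radius r = 3.
Part (a). Triangle bound: M_tri(r) = Σ_k |c_k| r^k
  = |4|·3^0 + |-3|·3^1 + |4|·3^2 + |2|·3^3
  = 4 + 9 + 36 + 54 = 103.
This bounds M(r) := max_{|z|=r} |p(z)| from above; equality holds iff all terms c_k z^k can be made to align in phase at a single z on |z|=r.
Part (b). At z = 3 (real, on the circle |z| = r):
  p(3) = (4)·3^0 + (-3)·3^1 + (4)·3^2 + (2)·3^3 = 85.
  |p(3)| = 85.
Check: |p(3)| = 85 ≤ 103 = M_tri(3). ✓ Equality does not hold at z = 3 (the coefficients have mixed signs, so the terms do not all align in phase there).

M_tri(3) = 103; |p(3)| = 85; equality at z=3: no.


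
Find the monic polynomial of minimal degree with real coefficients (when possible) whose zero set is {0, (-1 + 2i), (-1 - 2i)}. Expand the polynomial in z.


The polynomial is p(z) = ∏_{α ∈ S} (z − α), where S = {0, (-1 + 2i), (-1 - 2i)}.
Expanding the product yields: p(z) = z^3 + 2·z^2 + 5·z.
Note conjugate pairs combine to real quadratics: (z − (-1+2i))(z − (-1−2i)) = z² + 2z + 5.
The resulting polynomial has degree 3 and real coefficients as required.

p(z) = z^3 + 2·z^2 + 5·z.


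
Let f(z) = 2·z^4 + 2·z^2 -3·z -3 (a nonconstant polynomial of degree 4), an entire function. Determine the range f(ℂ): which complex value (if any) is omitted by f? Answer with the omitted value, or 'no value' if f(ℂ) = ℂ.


Little Picard bounds the complement of f(ℂ) to at most one point.
For every w ∈ ℂ, the equation p(z) − w = 0 is a nonconstant polynomial in z and hence has at least one root by the fundamental theorem of algebra. So p is surjective onto ℂ, omitting no value.

Omitted value: no value.


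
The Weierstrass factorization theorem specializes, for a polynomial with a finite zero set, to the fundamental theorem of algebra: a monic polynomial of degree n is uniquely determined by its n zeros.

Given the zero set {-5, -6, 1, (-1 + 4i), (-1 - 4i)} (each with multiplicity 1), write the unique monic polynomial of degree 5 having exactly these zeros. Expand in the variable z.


The polynomial is p(z) = ∏_{α ∈ S} (z − α), where S = {-5, -6, 1, (-1 + 4i), (-1 - 4i)}.
Expanding the product yields: p(z) = z^5 + 12·z^4 + 56·z^3 + 178·z^2 + 263·z -510.
Note conjugate pairs combine to real quadratics: (z − (-1+4i))(z − (-1−4i)) = z² + 2z + 17.
The resulting polynomial has degree 5 and real coefficients as required.

p(z) = z^5 + 12·z^4 + 56·z^3 + 178·z^2 + 263·z -510.


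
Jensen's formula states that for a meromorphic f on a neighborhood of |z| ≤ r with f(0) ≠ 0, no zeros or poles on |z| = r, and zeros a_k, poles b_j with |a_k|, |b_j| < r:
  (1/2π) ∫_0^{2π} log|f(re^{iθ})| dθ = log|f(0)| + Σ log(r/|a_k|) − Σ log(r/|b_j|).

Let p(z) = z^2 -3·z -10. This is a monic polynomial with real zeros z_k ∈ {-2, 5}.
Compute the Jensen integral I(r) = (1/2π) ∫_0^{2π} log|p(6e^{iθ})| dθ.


Zeros: -2, 5; r = 6.
Inside |z| < r: -2, 5. Outside (|z| ≥ r): ∅.
p(0) = -10, so log|p(0)| = log(10) = 2.3026.
Apply Jensen: I(r) = log|p(0)| + Σ_k log(r/|z_k|), summed over zeros inside |z| < r.
  log(r/|z_k|) for z_k = -2: log(6/2) = 1.0986
  log(r/|z_k|) for z_k = 5: log(6/5) = 0.1823
Sum over inside zeros: 1.2809.
I(r) = log|p(0)| + (inside sum) = 2.3026 + 1.2809 = 3.5835.
Closed form (all zeros inside, monic): I(r) = n·log(r) = 2·log(6) = 3.5835. ✓

I(r) ≈ 3.5835.


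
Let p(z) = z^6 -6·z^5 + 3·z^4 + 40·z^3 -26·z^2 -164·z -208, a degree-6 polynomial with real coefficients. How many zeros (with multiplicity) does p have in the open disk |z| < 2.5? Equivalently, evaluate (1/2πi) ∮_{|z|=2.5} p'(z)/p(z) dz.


The zeros of p are: 4, (3 + 2i), (3 - 2i), (-1 + 1i), (-1 - 1i), -2.
Their magnitudes are: 4, 3.606, 3.606, 1.414, 1.414, 2.
Zeros with |z| < R = 2.5: (-1 + 1i), (-1 - 1i), -2.
Count = 3.
By the argument principle, (1/2πi) ∮_{|z|=R} p'(z)/p(z) dz equals exactly this count.

Number of zeros inside |z| < 2.5: 3.


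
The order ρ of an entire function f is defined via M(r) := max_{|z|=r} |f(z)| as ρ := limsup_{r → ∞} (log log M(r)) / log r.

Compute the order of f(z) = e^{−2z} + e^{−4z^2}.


Each summand is entire of order 1 and 2 respectively (as in the single-exponential case). The order of a sum is at most the max of the orders, so ρ ≤ 2. For the lower bound: on |z|=r choose arg z so that -4z^2 is real positive; then |e^{-4z^2}| = e^{4r^2} while |e^{-2z}| ≤ e^{2r^1} = o(e^{4r^2}). So |f| ≥ e^{4r^2}(1 − o(1)) and ρ ≥ 2. Hence ρ = max(1, 2) = 2.
Therefore ρ = 2.

Order ρ = 2.


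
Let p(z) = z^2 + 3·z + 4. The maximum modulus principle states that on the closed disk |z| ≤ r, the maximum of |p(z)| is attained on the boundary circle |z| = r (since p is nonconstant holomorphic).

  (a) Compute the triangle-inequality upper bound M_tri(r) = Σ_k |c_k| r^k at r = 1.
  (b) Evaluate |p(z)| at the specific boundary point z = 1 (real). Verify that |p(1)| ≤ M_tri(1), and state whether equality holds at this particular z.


Coefficients: c_0 = 4, c_1 = 3, c_2 = 1. Radius r = 1.
Part (a). Triangle bound: M_tri(r) = Σ_k |c_k| r^k
  = |4|·1^0 + |3|·1^1 + |1|·1^2
  = 4 + 3 + 1 = 8.
This bounds M(r) := max_{|z|=r} |p(z)| from above; equality holds iff all terms c_k z^k can be made to align in phase at a single z on |z|=r.
Part (b). At z = 1 (real, on the circle |z| = r):
  p(1) = (4)·1^0 + (3)·1^1 + (1)·1^2 = 8.
  |p(1)| = 8.
Since all nonzero coefficients share the same sign, |p(1)| = 8 = M_tri(1); the triangle bound is attained at z = 1, so in fact M(r) = 8.

M_tri(1) = 8; |p(1)| = 8; equality at z=1: yes.


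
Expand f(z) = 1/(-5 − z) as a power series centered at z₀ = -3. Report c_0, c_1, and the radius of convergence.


Let w = z − z₀, so z = z₀ + w.
Then -5 − z = -5 − (z₀ + w) = (-5 − z₀) − w = -2 − w.
f(z) = 1/(-2 − w) = (1/(-2)) · 1/(1 − w/(-2)) = Σ_{n≥0} w^n / (-2)^(n+1).
So c_n = 1/(-2)^(n+1):
  c_0 = 1/(-2)^1 = -1/2.
  c_1 = 1/(-2)^2 = 1/4.
The series is valid for |w/d| < 1, i.e. |z − z₀| < |d|.
Radius of convergence: R = |-5 − z₀| = |-2| = 2 (distance from z₀ to the singularity z = -5).

c_0 = -1/2, c_1 = 1/4; R = 2.


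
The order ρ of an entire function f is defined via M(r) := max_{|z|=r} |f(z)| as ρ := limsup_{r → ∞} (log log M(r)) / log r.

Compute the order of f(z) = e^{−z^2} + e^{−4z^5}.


Each summand is entire of order 2 and 5 respectively (as in the single-exponential case). The order of a sum is at most the max of the orders, so ρ ≤ 5. For the lower bound: on |z|=r choose arg z so that -4z^5 is real positive; then |e^{-4z^5}| = e^{4r^5} while |e^{-1z^2}| ≤ e^{1r^2} = o(e^{4r^5}). So |f| ≥ e^{4r^5}(1 − o(1)) and ρ ≥ 5. Hence ρ = max(2, 5) = 5.
Therefore ρ = 5.

Order ρ = 5.


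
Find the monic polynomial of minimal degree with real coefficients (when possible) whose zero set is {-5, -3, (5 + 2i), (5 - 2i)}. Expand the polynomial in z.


The polynomial is p(z) = ∏_{α ∈ S} (z − α), where S = {-5, -3, (5 + 2i), (5 - 2i)}.
Expanding the product yields: p(z) = z^4 -2·z^3 -36·z^2 + 82·z + 435.
Note conjugate pairs combine to real quadratics: (z − (5+2i))(z − (5−2i)) = z² − 10z + 29.
The resulting polynomial has degree 4 and real coefficients as required.

p(z) = z^4 -2·z^3 -36·z^2 + 82·z + 435.


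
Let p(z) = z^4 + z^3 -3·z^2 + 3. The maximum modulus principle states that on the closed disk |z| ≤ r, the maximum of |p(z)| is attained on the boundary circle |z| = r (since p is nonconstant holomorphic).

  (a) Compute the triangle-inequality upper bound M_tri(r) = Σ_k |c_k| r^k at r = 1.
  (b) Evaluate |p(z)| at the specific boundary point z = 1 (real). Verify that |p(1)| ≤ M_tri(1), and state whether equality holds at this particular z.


Coefficients: c_0 = 3, c_1 = 0, c_2 = -3, c_3 = 1, c_4 = 1. Radius r = 1.
Part (a). Triangle bound: M_tri(r) = Σ_k |c_k| r^k
  = |3|·1^0 + |0|·1^1 + |-3|·1^2 + |1|·1^3 + |1|·1^4
  = 3 + 0 + 3 + 1 + 1 = 8.
This bounds M(r) := max_{|z|=r} |p(z)| from above; equality holds iff all terms c_k z^k can be made to align in phase at a single z on |z|=r.
Part (b). At z = 1 (real, on the circle |z| = r):
  p(1) = (3)·1^0 + (0)·1^1 + (-3)·1^2 + (1)·1^3 + (1)·1^4 = 2.
  |p(1)| = 2.
Check: |p(1)| = 2 ≤ 8 = M_tri(1). ✓ Equality does not hold at z = 1 (the coefficients have mixed signs, so the terms do not all align in phase there).

M_tri(1) = 8; |p(1)| = 2; equality at z=1: no.


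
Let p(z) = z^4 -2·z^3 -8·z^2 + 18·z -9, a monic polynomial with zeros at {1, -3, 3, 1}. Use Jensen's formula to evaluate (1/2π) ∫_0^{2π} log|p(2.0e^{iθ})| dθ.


Zeros: -3, 1, 1, 3; r = 2.0.
Inside |z| < r: 1, 1. Outside (|z| ≥ r): -3, 3.
p(0) = -9, so log|p(0)| = log(9) = 2.1972.
Apply Jensen: I(r) = log|p(0)| + Σ_k log(r/|z_k|), summed over zeros inside |z| < r.
  log(r/|z_k|) for z_k = 1: log(2.0/1) = 0.6931
  log(r/|z_k|) for z_k = 1: log(2.0/1) = 0.6931
  Outside zeros (-3, 3) contribute nothing to the Jensen sum.
Sum over inside zeros: 1.3863.
I(r) = log|p(0)| + (inside sum) = 2.1972 + 1.3863 = 3.5835.
Note: since some zeros are outside |z| ≤ r, the simplified n·log(r) form does NOT apply — only the inside zeros contribute.

I(r) ≈ 3.5835.


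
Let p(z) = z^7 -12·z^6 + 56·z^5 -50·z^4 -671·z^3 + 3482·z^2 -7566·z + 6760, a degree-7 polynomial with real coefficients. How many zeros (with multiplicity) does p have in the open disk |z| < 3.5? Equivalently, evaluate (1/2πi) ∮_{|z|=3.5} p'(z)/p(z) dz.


The zeros of p are: (3 + 1i), (3 - 1i), -4, (2 + 3i), (2 - 3i), (3 + 2i), (3 - 2i).
Their magnitudes are: 3.162, 3.162, 4, 3.606, 3.606, 3.606, 3.606.
Zeros with |z| < R = 3.5: (3 + 1i), (3 - 1i).
Count = 2.
By the argument principle, (1/2πi) ∮_{|z|=R} p'(z)/p(z) dz equals exactly this count.

Number of zeros inside |z| < 3.5: 2.


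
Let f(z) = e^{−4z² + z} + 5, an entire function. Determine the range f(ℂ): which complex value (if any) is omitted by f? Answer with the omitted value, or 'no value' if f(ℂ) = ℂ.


Little Picard bounds the complement of f(ℂ) to at most one point.
The exponent g(z) = −4z² + z is a nonconstant polynomial, hence surjective onto ℂ. So e^{g(z)} takes every value in {e^w : w ∈ ℂ} = ℂ ∖ {0}. Adding 5 shifts the range to ℂ ∖ {5}. f omits exactly 5.

Omitted value: 5.


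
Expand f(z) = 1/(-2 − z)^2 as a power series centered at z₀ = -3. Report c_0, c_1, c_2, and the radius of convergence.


Let w = z − z₀, so z = z₀ + w.
Then -2 − z = -2 − (z₀ + w) = (-2 − z₀) − w = 1 − w.
f(z) = 1/(1 − w)^2 = (1/(1)^2) · (1 − w/(1))^{−2}.
By the binomial series (1−u)^{−2} = Σ_{n≥0} C(n+1, 1) u^n for |u|<1, with u = w/(1):
  c_n = C(n+1, 1) / (1)^(n+2).
  c_0 = 1/(1)^2 = 1.
  c_1 = 2/(1)^3 = 2.
  c_2 = 3/(1)^4 = 3.
The series is valid for |w/d| < 1, i.e. |z − z₀| < |d|.
Radius of convergence: R = |-2 − z₀| = |1| = 1 (distance from z₀ to the singularity z = -2).

c_0 = 1, c_1 = 2, c_2 = 3; R = 1.


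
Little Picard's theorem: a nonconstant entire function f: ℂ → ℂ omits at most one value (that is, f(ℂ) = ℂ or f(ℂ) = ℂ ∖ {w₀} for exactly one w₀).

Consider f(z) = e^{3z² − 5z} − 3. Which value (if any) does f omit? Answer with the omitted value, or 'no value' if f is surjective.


Little Picard bounds the complement of f(ℂ) to at most one point.
The exponent g(z) = 3z² − 5z is a nonconstant polynomial, hence surjective onto ℂ. So e^{g(z)} takes every value in {e^w : w ∈ ℂ} = ℂ ∖ {0}. Adding -3 shifts the range to ℂ ∖ {-3}. f omits exactly -3.

Omitted value: -3.


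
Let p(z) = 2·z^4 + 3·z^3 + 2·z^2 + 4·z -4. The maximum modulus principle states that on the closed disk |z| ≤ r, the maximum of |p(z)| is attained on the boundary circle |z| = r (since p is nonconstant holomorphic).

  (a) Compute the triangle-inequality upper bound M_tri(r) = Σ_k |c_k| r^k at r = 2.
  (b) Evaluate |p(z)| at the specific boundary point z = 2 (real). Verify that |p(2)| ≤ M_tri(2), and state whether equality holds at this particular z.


Coefficients: c_0 = -4, c_1 = 4, c_2 = 2, c_3 = 3, c_4 = 2. Radius r = 2.
Part (a). Triangle bound: M_tri(r) = Σ_k |c_k| r^k
  = |-4|·2^0 + |4|·2^1 + |2|·2^2 + |3|·2^3 + |2|·2^4
  = 4 + 8 + 8 + 24 + 32 = 76.
This bounds M(r) := max_{|z|=r} |p(z)| from above; equality holds iff all terms c_k z^k can be made to align in phase at a single z on |z|=r.
Part (b). At z = 2 (real, on the circle |z| = r):
  p(2) = (-4)·2^0 + (4)·2^1 + (2)·2^2 + (3)·2^3 + (2)·2^4 = 68.
  |p(2)| = 68.
Check: |p(2)| = 68 ≤ 76 = M_tri(2). ✓ Equality does not hold at z = 2 (the coefficients have mixed signs, so the terms do not all align in phase there).

M_tri(2) = 76; |p(2)| = 68; equality at z=2: no.


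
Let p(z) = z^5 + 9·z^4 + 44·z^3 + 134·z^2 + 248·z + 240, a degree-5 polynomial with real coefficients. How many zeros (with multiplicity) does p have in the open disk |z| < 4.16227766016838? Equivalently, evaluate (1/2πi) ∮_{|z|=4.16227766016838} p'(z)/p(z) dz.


The zeros of p are: (-2 + 2i), (-2 - 2i), (-1 + 3i), (-1 - 3i), -3.
Their magnitudes are: 2.828, 2.828, 3.162, 3.162, 3.
Zeros with |z| < R = 4.16227766016838: (-2 + 2i), (-2 - 2i), (-1 + 3i), (-1 - 3i), -3.
Count = 5.
By the argument principle, (1/2πi) ∮_{|z|=R} p'(z)/p(z) dz equals exactly this count.

Number of zeros inside |z| < 4.16227766016838: 5.


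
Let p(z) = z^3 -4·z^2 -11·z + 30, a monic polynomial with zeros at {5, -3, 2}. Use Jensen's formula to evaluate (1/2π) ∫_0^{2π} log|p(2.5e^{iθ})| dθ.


Zeros: -3, 2, 5; r = 2.5.
Inside |z| < r: 2. Outside (|z| ≥ r): -3, 5.
p(0) = 30, so log|p(0)| = log(30) = 3.4012.
Apply Jensen: I(r) = log|p(0)| + Σ_k log(r/|z_k|), summed over zeros inside |z| < r.
  log(r/|z_k|) for z_k = 2: log(2.5/2) = 0.2231
  Outside zeros (-3, 5) contribute nothing to the Jensen sum.
Sum over inside zeros: 0.2231.
I(r) = log|p(0)| + (inside sum) = 3.4012 + 0.2231 = 3.6243.
Note: since some zeros are outside |z| ≤ r, the simplified n·log(r) form does NOT apply — only the inside zeros contribute.

I(r) ≈ 3.6243.


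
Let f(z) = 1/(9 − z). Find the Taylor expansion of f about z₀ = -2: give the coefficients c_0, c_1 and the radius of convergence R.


Let w = z − z₀, so z = z₀ + w.
Then 9 − z = 9 − (z₀ + w) = (9 − z₀) − w = 11 − w.
f(z) = 1/(11 − w) = (1/(11)) · 1/(1 − w/(11)) = Σ_{n≥0} w^n / (11)^(n+1).
So c_n = 1/(11)^(n+1):
  c_0 = 1/(11)^1 = 1/11.
  c_1 = 1/(11)^2 = 1/121.
The series is valid for |w/d| < 1, i.e. |z − z₀| < |d|.
Radius of convergence: R = |9 − z₀| = |11| = 11 (distance from z₀ to the singularity z = 9).

c_0 = 1/11, c_1 = 1/121; R = 11.


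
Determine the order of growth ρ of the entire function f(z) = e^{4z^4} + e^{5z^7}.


Each summand is entire of order 4 and 7 respectively (as in the single-exponential case). The order of a sum is at most the max of the orders, so ρ ≤ 7. For the lower bound: on |z|=r choose arg z so that 5z^7 is real positive; then |e^{5z^7}| = e^{5r^7} while |e^{4z^4}| ≤ e^{4r^4} = o(e^{5r^7}). So |f| ≥ e^{5r^7}(1 − o(1)) and ρ ≥ 7. Hence ρ = max(4, 7) = 7.
Therefore ρ = 7.

Order ρ = 7.


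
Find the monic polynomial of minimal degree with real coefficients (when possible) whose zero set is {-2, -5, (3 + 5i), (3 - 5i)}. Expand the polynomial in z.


The polynomial is p(z) = ∏_{α ∈ S} (z − α), where S = {-2, -5, (3 + 5i), (3 - 5i)}.
Expanding the product yields: p(z) = z^4 + z^3 + 2·z^2 + 178·z + 340.
Note conjugate pairs combine to real quadratics: (z − (3+5i))(z − (3−5i)) = z² − 6z + 34.
The resulting polynomial has degree 4 and real coefficients as required.

p(z) = z^4 + z^3 + 2·z^2 + 178·z + 340.


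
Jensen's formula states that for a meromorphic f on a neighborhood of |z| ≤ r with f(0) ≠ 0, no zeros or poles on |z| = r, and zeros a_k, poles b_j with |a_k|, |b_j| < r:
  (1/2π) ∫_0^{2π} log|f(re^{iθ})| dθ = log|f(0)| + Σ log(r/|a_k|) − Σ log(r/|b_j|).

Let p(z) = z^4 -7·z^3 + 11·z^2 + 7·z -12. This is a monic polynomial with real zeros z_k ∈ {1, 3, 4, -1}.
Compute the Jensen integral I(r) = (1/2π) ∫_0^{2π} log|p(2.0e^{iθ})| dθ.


Zeros: -1, 1, 3, 4; r = 2.0.
Inside |z| < r: -1, 1. Outside (|z| ≥ r): 3, 4.
p(0) = -12, so log|p(0)| = log(12) = 2.4849.
Apply Jensen: I(r) = log|p(0)| + Σ_k log(r/|z_k|), summed over zeros inside |z| < r.
  log(r/|z_k|) for z_k = 1: log(2.0/1) = 0.6931
  log(r/|z_k|) for z_k = -1: log(2.0/1) = 0.6931
  Outside zeros (3, 4) contribute nothing to the Jensen sum.
Sum over inside zeros: 1.3863.
I(r) = log|p(0)| + (inside sum) = 2.4849 + 1.3863 = 3.8712.
Note: since some zeros are outside |z| ≤ r, the simplified n·log(r) form does NOT apply — only the inside zeros contribute.

I(r) ≈ 3.8712.


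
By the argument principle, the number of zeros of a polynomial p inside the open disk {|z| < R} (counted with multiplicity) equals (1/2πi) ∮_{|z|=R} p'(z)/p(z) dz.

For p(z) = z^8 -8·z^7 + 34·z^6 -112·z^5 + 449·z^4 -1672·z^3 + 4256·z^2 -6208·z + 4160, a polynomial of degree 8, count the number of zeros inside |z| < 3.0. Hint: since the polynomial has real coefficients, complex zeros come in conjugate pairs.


The zeros of p are: (2 + 2i), (2 - 2i), (-2 + 3i), (-2 - 3i), (2 + 1i), (2 - 1i), (2 + 2i), (2 - 2i).
Their magnitudes are: 2.828, 2.828, 3.606, 3.606, 2.236, 2.236, 2.828, 2.828.
Zeros with |z| < R = 3.0: (2 + 2i), (2 - 2i), (2 + 1i), (2 - 1i), (2 + 2i), (2 - 2i).
Count = 6.
By the argument principle, (1/2πi) ∮_{|z|=R} p'(z)/p(z) dz equals exactly this count.

Number of zeros inside |z| < 3.0: 6.


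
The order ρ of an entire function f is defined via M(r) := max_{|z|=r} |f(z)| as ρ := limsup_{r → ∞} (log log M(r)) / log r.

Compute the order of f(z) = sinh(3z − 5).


sinh(w) is a linear combination of e^{iw} and e^{−iw} (or e^w, e^{−w} in the hyperbolic case), so |sinh(w)| ≤ e^{|w|}. With w = 3z − 5, |w| ≤ 3|z| + 5 = 3r + 5 on |z| = r, giving M(r) ≤ e^{3r + 5}, so ρ ≤ 1. On a suitable ray (z = it for sin/cos; z = t for sinh/cosh, t real → ∞), |sinh(3z − 5)| grows like e^{3|t|}/2, so ρ ≥ 1. Hence ρ = 1.
Therefore ρ = 1.

Order ρ = 1.
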